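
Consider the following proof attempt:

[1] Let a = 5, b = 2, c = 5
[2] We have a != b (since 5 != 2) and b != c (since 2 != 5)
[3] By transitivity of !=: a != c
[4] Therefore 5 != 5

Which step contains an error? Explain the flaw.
Step 3: By transitivity of !=: a != c

Step 3 incorrectly applies transitivity to the '!=' relation. Transitivity states: if a R b and b R c, then a R c. However, '!=' is not transitive. Counterexample: 5 != 2 and 2 != 5, but 5 = 5 (both equal 5). Transitivity holds for relations like <, <=, =, but not for !=.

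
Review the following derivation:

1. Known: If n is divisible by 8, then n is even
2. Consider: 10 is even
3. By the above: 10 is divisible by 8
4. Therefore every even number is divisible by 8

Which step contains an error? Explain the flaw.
Step 3: By the above: 10 is divisible by 8

Step 3 commits the fallacy of affirming the consequent. The known fact 'divisible by 8 → even' does NOT imply 'even → divisible by 8'. That would be the converse, which is false. For example, 10 is even but 10 ÷ 8 = 1.25, which is not an integer.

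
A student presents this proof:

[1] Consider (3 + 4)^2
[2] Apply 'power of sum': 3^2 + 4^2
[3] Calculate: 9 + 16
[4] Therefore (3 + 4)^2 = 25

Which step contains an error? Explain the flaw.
Step 2: Apply 'power of sum': 3^2 + 4^2

Step 2 incorrectly applies a non-existent rule '(a+b)^n = a^n + b^n'. This is false in general. The correct expansion uses the binomial theorem. The actual value is (3 + 4)^2 = 7^2 = 49, not 25.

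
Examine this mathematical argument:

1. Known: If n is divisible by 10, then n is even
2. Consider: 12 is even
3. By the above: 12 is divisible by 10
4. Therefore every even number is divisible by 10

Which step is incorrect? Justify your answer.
Step 3: By the above: 12 is divisible by 10

Step 3 commits the fallacy of affirming the consequent. The known fact 'divisible by 10 → even' does NOT imply 'even → divisible by 10'. That would be the converse, which is false. For example, 12 is even but 12 ÷ 10 = 1.20, which is not an integer.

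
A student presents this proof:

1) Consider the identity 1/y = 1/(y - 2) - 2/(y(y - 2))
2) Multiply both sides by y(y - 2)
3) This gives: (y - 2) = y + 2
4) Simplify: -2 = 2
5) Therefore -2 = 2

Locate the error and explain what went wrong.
Step 3: This gives: (y - 2) = y + 2

Step 3 makes a sign error when clearing denominators. Multiplying -2/(y(y - 2)) by y(y - 2) gives -2, not +2. The correct result is (y - 2) = y - 2, which is trivially true, not (y - 2) = y + 2. (Step 1 is a valid identity: 1/(y - 2) - 2/(y(y - 2)) = (y - 2)/(y(y - 2)) = 1/y.)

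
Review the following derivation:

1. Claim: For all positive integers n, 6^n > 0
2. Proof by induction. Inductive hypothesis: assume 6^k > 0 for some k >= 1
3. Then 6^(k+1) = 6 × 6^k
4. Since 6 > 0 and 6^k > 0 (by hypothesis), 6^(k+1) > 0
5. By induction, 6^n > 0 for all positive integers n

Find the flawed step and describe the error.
Step 5: By induction, 6^n > 0 for all positive integers n

Step 5 concludes the proof by induction, but no base case was ever established. A valid induction proof requires: (1) a base case proving 6^1 > 0, and (2) an inductive step showing IF 6^k > 0 THEN 6^(k+1) > 0. Steps 2-4 correctly establish the inductive step, but without the base case the conclusion in step 5 does not follow.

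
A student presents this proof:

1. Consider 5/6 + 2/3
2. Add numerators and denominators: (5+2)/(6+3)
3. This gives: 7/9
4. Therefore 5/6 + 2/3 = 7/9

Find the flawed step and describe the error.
Step 2: Add numerators and denominators: (5+2)/(6+3)

Step 2 incorrectly adds fractions by separately adding numerators and denominators. This is wrong. The correct method requires a common denominator: 5/6 + 2/3 = (5×3 + 2×6)/(6×3) = 27/18 = 3/2. The method used gives 7/9, which is different.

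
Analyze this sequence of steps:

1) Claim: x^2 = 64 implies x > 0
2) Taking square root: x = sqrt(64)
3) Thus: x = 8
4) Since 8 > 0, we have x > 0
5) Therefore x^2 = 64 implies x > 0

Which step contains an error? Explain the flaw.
Step 2: Taking square root: x = sqrt(64)

Step 2 takes the square root and assumes the positive root only. The equation x^2 = 64 actually has two solutions: x = 8 and x = -8. The proof silently assumes x > 0 without justification, then uses this assumption to conclude x > 0, which is circular. The counterexample x = -8 shows the claim is false.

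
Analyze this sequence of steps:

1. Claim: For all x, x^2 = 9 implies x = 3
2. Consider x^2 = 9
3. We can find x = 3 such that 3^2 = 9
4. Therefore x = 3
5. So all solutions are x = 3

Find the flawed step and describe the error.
Step 4: Therefore x = 3

Step 4 incorrectly concludes that x = 3 is the only solution. The proof shows that x = 3 is A solution (existence), but does not show it is the ONLY solution (uniqueness). In fact, x = -3 is also a solution since (-3)^2 = 9. Finding one solution doesn't prove there are no others.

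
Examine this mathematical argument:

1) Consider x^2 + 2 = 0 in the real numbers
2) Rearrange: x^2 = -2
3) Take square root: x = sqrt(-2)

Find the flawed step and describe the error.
Step 3: Take square root: x = sqrt(-2)

Step 3 takes the square root of -2, which is negative. In the real number system, the square root of a negative number is undefined. The equation x^2 + 2 = 0 has no real solutions. Square roots of negative numbers only exist in the complex numbers.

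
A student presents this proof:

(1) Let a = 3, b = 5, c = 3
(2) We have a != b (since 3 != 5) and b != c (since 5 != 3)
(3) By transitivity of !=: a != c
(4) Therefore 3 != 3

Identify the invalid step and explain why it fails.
Step 3: By transitivity of !=: a != c

Step 3 incorrectly applies transitivity to the '!=' relation. Transitivity states: if a R b and b R c, then a R c. However, '!=' is not transitive. Counterexample: 3 != 5 and 5 != 3, but 3 = 3 (both equal 3). Transitivity holds for relations like <, <=, =, but not for !=.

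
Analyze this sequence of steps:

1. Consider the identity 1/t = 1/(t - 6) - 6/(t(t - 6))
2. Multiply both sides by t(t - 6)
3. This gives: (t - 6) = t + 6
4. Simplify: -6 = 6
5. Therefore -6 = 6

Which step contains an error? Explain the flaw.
Step 3: This gives: (t - 6) = t + 6

Step 3 makes a sign error when clearing denominators. Multiplying -6/(t(t - 6)) by t(t - 6) gives -6, not +6. The correct result is (t - 6) = t - 6, which is trivially true, not (t - 6) = t + 6. (Step 1 is a valid identity: 1/(t - 6) - 6/(t(t - 6)) = (t - 6)/(t(t - 6)) = 1/t.)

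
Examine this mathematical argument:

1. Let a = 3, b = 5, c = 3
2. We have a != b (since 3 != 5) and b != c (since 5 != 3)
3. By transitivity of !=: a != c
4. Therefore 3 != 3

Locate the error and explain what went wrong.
Step 3: By transitivity of !=: a != c

Step 3 incorrectly applies transitivity to the '!=' relation. Transitivity states: if a R b and b R c, then a R c. However, '!=' is not transitive. Counterexample: 3 != 5 and 5 != 3, but 3 = 3 (both equal 3). Transitivity holds for relations like <, <=, =, but not for !=.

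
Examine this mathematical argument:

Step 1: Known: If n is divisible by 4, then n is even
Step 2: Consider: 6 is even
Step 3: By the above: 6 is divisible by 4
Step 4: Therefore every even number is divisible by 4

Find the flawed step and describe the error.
Step 3: By the above: 6 is divisible by 4

Step 3 commits the fallacy of affirming the consequent. The known fact 'divisible by 4 → even' does NOT imply 'even → divisible by 4'. That would be the converse, which is false. For example, 6 is even but 6 ÷ 4 = 1.50, which is not an integer.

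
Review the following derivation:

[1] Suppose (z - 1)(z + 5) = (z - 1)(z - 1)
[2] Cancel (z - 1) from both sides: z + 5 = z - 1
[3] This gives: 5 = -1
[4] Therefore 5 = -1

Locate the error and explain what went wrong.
Step 2: Cancel (z - 1) from both sides: z + 5 = z - 1

Step 2 cancels (z - 1) from both sides. This is only valid if (z - 1) ≠ 0, i.e., z ≠ 1. When z = 1, both sides equal zero regardless of the other factors. The correct approach requires considering z = 1 as a separate case.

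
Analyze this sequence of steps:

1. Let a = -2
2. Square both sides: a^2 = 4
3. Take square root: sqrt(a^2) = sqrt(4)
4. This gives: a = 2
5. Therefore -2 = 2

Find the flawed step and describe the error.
Step 4: This gives: a = 2

Step 4 incorrectly states that sqrt(a^2) = a. The correct identity is sqrt(a^2) = |a|. Since a = -2 < 0, we have sqrt(a^2) = |-2| = 2, not a = -2.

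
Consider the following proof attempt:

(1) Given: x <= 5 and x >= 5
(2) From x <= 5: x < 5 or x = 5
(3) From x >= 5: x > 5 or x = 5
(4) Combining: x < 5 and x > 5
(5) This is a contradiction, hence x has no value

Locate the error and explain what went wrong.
Step 4: Combining: x < 5 and x > 5

Step 4 incorrectly combines the conditions. From x <= 5 and x >= 5, the intersection is x = 5. The error treats the 'or' cases as 'and' requirements. The correct conclusion is that x = 5 is the unique solution, not that no solution exists.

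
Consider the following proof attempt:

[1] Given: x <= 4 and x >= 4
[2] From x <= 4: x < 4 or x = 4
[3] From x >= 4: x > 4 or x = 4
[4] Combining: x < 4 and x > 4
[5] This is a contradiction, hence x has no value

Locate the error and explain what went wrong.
Step 4: Combining: x < 4 and x > 4

Step 4 incorrectly combines the conditions. From x <= 4 and x >= 4, the intersection is x = 4. The error treats the 'or' cases as 'and' requirements. The correct conclusion is that x = 4 is the unique solution, not that no solution exists.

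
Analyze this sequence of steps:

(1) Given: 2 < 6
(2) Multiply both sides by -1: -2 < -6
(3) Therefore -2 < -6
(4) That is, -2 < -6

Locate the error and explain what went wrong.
Step 2: Multiply both sides by -1: -2 < -6

Step 2 multiplies both sides by -1 but fails to reverse the inequality sign. When multiplying (or dividing) an inequality by a negative number, the direction must be reversed. Since 2 < 6, we should get -2 > -6, i.e., -2 > -6.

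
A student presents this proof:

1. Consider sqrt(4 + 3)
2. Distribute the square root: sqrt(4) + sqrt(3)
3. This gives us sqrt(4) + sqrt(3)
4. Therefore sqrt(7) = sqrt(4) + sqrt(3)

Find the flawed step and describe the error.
Step 2: Distribute the square root: sqrt(4) + sqrt(3)

Step 2 incorrectly 'distributes' the square root over addition. The square root function does not distribute: sqrt(a + b) ≠ sqrt(a) + sqrt(b). In fact, sqrt(4 + 3) = sqrt(7) ≈ 2.6458, while sqrt(4) + sqrt(3) ≈ 3.7321.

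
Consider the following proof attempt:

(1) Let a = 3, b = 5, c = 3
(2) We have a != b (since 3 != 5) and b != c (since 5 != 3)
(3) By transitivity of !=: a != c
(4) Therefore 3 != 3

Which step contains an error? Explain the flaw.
Step 3: By transitivity of !=: a != c

Step 3 incorrectly applies transitivity to the '!=' relation. Transitivity states: if a R b and b R c, then a R c. However, '!=' is not transitive. Counterexample: 3 != 5 and 5 != 3, but 3 = 3 (both equal 3). Transitivity holds for relations like <, <=, =, but not for !=.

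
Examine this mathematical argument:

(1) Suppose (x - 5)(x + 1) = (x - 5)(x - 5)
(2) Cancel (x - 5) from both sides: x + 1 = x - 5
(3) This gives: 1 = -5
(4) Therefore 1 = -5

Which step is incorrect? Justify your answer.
Step 2: Cancel (x - 5) from both sides: x + 1 = x - 5

Step 2 cancels (x - 5) from both sides. This is only valid if (x - 5) ≠ 0, i.e., x ≠ 5. When x = 5, both sides equal zero regardless of the other factors. The correct approach requires considering x = 5 as a separate case.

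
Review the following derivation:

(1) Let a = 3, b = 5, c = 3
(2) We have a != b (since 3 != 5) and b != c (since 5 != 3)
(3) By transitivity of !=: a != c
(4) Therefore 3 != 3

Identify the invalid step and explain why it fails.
Step 3: By transitivity of !=: a != c

Step 3 incorrectly applies transitivity to the '!=' relation. Transitivity states: if a R b and b R c, then a R c. However, '!=' is not transitive. Counterexample: 3 != 5 and 5 != 3, but 3 = 3 (both equal 3). Transitivity holds for relations like <, <=, =, but not for !=.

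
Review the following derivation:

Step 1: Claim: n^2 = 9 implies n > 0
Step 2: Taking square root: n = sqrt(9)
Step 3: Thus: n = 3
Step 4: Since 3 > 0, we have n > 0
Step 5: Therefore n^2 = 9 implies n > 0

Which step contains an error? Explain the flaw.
Step 2: Taking square root: n = sqrt(9)

Step 2 takes the square root and assumes the positive root only. The equation n^2 = 9 actually has two solutions: n = 3 and n = -3. The proof silently assumes n > 0 without justification, then uses this assumption to conclude n > 0, which is circular. The counterexample n = -3 shows the claim is false.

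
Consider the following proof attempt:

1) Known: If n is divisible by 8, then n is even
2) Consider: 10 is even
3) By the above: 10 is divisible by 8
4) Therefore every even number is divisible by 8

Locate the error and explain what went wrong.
Step 3: By the above: 10 is divisible by 8

Step 3 commits the fallacy of affirming the consequent. The known fact 'divisible by 8 → even' does NOT imply 'even → divisible by 8'. That would be the converse, which is false. For example, 10 is even but 10 ÷ 8 = 1.25, which is not an integer.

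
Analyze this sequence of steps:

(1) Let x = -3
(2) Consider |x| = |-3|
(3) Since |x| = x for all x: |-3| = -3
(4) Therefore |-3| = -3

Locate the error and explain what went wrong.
Step 3: Since |x| = x for all x: |-3| = -3

Step 3 incorrectly states that |x| = x for all x. The correct definition is |x| = x when x >= 0, and |x| = -x when x < 0. Since -3 < 0, we have |-3| = -(-3) = 3, not -3.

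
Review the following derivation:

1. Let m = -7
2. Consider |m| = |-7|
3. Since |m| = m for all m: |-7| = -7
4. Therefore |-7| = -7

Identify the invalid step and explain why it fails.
Step 3: Since |m| = m for all m: |-7| = -7

Step 3 incorrectly states that |m| = m for all m. The correct definition is |m| = m when m >= 0, and |m| = -m when m < 0. Since -7 < 0, we have |-7| = -(-7) = 7, not -7.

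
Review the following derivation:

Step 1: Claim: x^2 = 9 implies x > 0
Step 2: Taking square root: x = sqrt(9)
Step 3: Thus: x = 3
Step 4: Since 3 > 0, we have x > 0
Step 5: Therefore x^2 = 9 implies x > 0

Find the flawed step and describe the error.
Step 2: Taking square root: x = sqrt(9)

Step 2 takes the square root and assumes the positive root only. The equation x^2 = 9 actually has two solutions: x = 3 and x = -3. The proof silently assumes x > 0 without justification, then uses this assumption to conclude x > 0, which is circular. The counterexample x = -3 shows the claim is false.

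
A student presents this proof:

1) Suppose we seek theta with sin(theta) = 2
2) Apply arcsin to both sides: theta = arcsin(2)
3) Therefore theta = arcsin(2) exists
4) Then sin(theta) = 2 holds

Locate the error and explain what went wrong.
Step 2: Apply arcsin to both sides: theta = arcsin(2)

Step 2 applies arcsin to 2. However, arcsin(x) is only defined for x in [-1, 1] because sin(theta) can only produce values in that range. Since |2| > 1, arcsin(2) is undefined. There is no angle whose sine equals 2.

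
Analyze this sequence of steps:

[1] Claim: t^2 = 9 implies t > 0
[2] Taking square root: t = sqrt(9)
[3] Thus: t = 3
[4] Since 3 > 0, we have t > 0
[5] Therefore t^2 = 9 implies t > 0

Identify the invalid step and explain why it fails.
Step 2: Taking square root: t = sqrt(9)

Step 2 takes the square root and assumes the positive root only. The equation t^2 = 9 actually has two solutions: t = 3 and t = -3. The proof silently assumes t > 0 without justification, then uses this assumption to conclude t > 0, which is circular. The counterexample t = -3 shows the claim is false.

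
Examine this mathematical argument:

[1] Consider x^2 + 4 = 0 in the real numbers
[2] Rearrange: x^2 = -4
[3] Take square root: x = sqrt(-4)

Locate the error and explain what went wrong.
Step 3: Take square root: x = sqrt(-4)

Step 3 takes the square root of -4, which is negative. In the real number system, the square root of a negative number is undefined. The equation x^2 + 4 = 0 has no real solutions. Square roots of negative numbers only exist in the complex numbers.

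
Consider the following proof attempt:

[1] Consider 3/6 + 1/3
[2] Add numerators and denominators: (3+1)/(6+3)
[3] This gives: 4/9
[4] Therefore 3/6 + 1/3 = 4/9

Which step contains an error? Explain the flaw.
Step 2: Add numerators and denominators: (3+1)/(6+3)

Step 2 incorrectly adds fractions by separately adding numerators and denominators. This is wrong. The correct method requires a common denominator: 3/6 + 1/3 = (3×3 + 1×6)/(6×3) = 15/18 = 5/6. The method used gives 4/9, which is different.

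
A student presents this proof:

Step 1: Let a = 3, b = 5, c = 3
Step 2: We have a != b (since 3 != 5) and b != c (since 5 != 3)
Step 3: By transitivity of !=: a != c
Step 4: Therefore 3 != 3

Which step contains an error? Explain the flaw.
Step 3: By transitivity of !=: a != c

Step 3 incorrectly applies transitivity to the '!=' relation. Transitivity states: if a R b and b R c, then a R c. However, '!=' is not transitive. Counterexample: 3 != 5 and 5 != 3, but 3 = 3 (both equal 3). Transitivity holds for relations like <, <=, =, but not for !=.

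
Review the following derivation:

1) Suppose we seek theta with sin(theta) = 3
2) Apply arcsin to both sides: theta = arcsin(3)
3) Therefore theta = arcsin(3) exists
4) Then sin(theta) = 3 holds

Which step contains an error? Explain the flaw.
Step 2: Apply arcsin to both sides: theta = arcsin(3)

Step 2 applies arcsin to 3. However, arcsin(x) is only defined for x in [-1, 1] because sin(theta) can only produce values in that range. Since |3| > 1, arcsin(3) is undefined. There is no angle whose sine equals 3.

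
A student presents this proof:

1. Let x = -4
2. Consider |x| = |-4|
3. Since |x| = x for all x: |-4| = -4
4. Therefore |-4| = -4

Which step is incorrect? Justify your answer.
Step 3: Since |x| = x for all x: |-4| = -4

Step 3 incorrectly states that |x| = x for all x. The correct definition is |x| = x when x >= 0, and |x| = -x when x < 0. Since -4 < 0, we have |-4| = -(-4) = 4, not -4.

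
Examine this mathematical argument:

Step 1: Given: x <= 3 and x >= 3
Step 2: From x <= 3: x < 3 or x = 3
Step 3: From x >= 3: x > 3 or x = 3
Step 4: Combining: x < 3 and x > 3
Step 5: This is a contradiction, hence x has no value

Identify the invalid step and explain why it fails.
Step 4: Combining: x < 3 and x > 3

Step 4 incorrectly combines the conditions. From x <= 3 and x >= 3, the intersection is x = 3. The error treats the 'or' cases as 'and' requirements. The correct conclusion is that x = 3 is the unique solution, not that no solution exists.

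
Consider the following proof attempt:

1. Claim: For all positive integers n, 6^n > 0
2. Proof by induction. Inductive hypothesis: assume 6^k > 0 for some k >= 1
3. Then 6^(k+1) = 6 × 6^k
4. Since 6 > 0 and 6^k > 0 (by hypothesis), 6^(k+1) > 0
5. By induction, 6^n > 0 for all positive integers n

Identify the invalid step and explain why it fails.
Step 5: By induction, 6^n > 0 for all positive integers n

Step 5 concludes the proof by induction, but no base case was ever established. A valid induction proof requires: (1) a base case proving 6^1 > 0, and (2) an inductive step showing IF 6^k > 0 THEN 6^(k+1) > 0. Steps 2-4 correctly establish the inductive step, but without the base case the conclusion in step 5 does not follow.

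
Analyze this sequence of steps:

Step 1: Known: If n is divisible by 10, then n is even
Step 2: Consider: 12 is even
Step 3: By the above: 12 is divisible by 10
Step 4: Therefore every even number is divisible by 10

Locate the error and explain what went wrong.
Step 3: By the above: 12 is divisible by 10

Step 3 commits the fallacy of affirming the consequent. The known fact 'divisible by 10 → even' does NOT imply 'even → divisible by 10'. That would be the converse, which is false. For example, 12 is even but 12 ÷ 10 = 1.20, which is not an integer.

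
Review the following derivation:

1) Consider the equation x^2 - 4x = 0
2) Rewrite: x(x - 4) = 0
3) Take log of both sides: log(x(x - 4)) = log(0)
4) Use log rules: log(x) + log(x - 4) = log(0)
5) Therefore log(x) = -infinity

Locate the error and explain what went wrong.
Step 3: Take log of both sides: log(x(x - 4)) = log(0)

Step 3 takes the logarithm of both sides, resulting in log(0) on the right side. The logarithm is only defined for positive numbers; log(0) is undefined (approaches negative infinity). This operation is invalid.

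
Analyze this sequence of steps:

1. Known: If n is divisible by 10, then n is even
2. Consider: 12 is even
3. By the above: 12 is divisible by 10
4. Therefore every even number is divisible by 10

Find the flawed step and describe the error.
Step 3: By the above: 12 is divisible by 10

Step 3 commits the fallacy of affirming the consequent. The known fact 'divisible by 10 → even' does NOT imply 'even → divisible by 10'. That would be the converse, which is false. For example, 12 is even but 12 ÷ 10 = 1.20, which is not an integer.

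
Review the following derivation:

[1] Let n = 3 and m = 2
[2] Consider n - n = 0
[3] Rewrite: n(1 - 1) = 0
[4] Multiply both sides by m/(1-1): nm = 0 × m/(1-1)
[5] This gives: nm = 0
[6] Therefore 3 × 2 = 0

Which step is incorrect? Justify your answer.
Step 4: Multiply both sides by m/(1-1): nm = 0 × m/(1-1)

Step 4 multiplies both sides by m/(1-1). However, 1-1 = 0, so this is multiplication by m/0, which is undefined. We cannot multiply by an undefined expression.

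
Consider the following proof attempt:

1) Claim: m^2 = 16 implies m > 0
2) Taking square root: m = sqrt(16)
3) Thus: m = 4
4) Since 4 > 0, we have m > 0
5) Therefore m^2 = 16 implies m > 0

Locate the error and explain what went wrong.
Step 2: Taking square root: m = sqrt(16)

Step 2 takes the square root and assumes the positive root only. The equation m^2 = 16 actually has two solutions: m = 4 and m = -4. The proof silently assumes m > 0 without justification, then uses this assumption to conclude m > 0, which is circular. The counterexample m = -4 shows the claim is false.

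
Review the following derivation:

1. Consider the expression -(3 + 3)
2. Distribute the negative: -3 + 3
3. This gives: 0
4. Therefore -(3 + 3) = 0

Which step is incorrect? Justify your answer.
Step 2: Distribute the negative: -3 + 3

Step 2 incorrectly distributes the negative sign. The correct distribution is -(3 + 3) = -3 - 3 = -6. The negative must be applied to both terms, not just the first. The error treats -(3 + 3) as -3 + 3, which equals 0 instead of -6.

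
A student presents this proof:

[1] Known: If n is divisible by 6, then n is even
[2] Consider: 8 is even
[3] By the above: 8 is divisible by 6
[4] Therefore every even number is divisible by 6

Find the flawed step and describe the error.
Step 3: By the above: 8 is divisible by 6

Step 3 commits the fallacy of affirming the consequent. The known fact 'divisible by 6 → even' does NOT imply 'even → divisible by 6'. That would be the converse, which is false. For example, 8 is even but 8 ÷ 6 = 1.33, which is not an integer.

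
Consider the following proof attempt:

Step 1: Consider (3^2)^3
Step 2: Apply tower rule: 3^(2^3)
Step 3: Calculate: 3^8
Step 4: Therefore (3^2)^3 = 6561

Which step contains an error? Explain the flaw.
Step 2: Apply tower rule: 3^(2^3)

Step 2 incorrectly states that (a^b)^c = a^(b^c). The correct rule is (a^b)^c = a^(b×c). The actual value is (3^2)^3 = 3^6 = 729, not 3^8 = 6561.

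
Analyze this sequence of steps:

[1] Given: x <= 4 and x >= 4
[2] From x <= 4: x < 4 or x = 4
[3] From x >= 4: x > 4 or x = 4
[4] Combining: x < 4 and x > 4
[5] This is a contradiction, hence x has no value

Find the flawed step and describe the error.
Step 4: Combining: x < 4 and x > 4

Step 4 incorrectly combines the conditions. From x <= 4 and x >= 4, the intersection is x = 4. The error treats the 'or' cases as 'and' requirements. The correct conclusion is that x = 4 is the unique solution, not that no solution exists.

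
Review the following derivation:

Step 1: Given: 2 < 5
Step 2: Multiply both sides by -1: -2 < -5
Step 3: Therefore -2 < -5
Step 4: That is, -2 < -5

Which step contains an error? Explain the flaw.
Step 2: Multiply both sides by -1: -2 < -5

Step 2 multiplies both sides by -1 but fails to reverse the inequality sign. When multiplying (or dividing) an inequality by a negative number, the direction must be reversed. Since 2 < 5, we should get -2 > -5, i.e., -2 > -5.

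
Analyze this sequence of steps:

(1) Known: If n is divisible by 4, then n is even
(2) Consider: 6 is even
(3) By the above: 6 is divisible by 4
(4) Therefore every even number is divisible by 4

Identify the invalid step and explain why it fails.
Step 3: By the above: 6 is divisible by 4

Step 3 commits the fallacy of affirming the consequent. The known fact 'divisible by 4 → even' does NOT imply 'even → divisible by 4'. That would be the converse, which is false. For example, 6 is even but 6 ÷ 4 = 1.50, which is not an integer.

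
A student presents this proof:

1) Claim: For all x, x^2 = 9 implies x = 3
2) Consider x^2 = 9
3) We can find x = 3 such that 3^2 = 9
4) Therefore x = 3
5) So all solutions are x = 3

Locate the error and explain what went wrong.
Step 4: Therefore x = 3

Step 4 incorrectly concludes that x = 3 is the only solution. The proof shows that x = 3 is A solution (existence), but does not show it is the ONLY solution (uniqueness). In fact, x = -3 is also a solution since (-3)^2 = 9. Finding one solution doesn't prove there are no others.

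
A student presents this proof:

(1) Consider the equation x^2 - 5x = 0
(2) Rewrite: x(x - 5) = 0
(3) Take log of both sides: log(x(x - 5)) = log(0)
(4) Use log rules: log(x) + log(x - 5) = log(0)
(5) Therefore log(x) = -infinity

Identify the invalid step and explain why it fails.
Step 3: Take log of both sides: log(x(x - 5)) = log(0)

Step 3 takes the logarithm of both sides, resulting in log(0) on the right side. The logarithm is only defined for positive numbers; log(0) is undefined (approaches negative infinity). This operation is invalid.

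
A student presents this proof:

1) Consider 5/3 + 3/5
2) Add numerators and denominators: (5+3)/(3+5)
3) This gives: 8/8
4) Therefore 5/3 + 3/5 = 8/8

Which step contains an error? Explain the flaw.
Step 2: Add numerators and denominators: (5+3)/(3+5)

Step 2 incorrectly adds fractions by separately adding numerators and denominators. This is wrong. The correct method requires a common denominator: 5/3 + 3/5 = (5×5 + 3×3)/(3×5) = 34/15 = 34/15. The method used gives 8/8, which is different.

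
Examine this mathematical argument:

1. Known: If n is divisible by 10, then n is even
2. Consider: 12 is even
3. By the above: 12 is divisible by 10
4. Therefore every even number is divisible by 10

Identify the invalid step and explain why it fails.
Step 3: By the above: 12 is divisible by 10

Step 3 commits the fallacy of affirming the consequent. The known fact 'divisible by 10 → even' does NOT imply 'even → divisible by 10'. That would be the converse, which is false. For example, 12 is even but 12 ÷ 10 = 1.20, which is not an integer.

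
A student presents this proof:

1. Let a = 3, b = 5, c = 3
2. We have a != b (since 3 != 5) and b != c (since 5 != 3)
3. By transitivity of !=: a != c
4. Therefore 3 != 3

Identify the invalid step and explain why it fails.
Step 3: By transitivity of !=: a != c

Step 3 incorrectly applies transitivity to the '!=' relation. Transitivity states: if a R b and b R c, then a R c. However, '!=' is not transitive. Counterexample: 3 != 5 and 5 != 3, but 3 = 3 (both equal 3). Transitivity holds for relations like <, <=, =, but not for !=.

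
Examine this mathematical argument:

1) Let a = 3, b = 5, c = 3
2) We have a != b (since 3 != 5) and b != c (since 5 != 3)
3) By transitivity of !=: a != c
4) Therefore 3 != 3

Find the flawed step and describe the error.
Step 3: By transitivity of !=: a != c

Step 3 incorrectly applies transitivity to the '!=' relation. Transitivity states: if a R b and b R c, then a R c. However, '!=' is not transitive. Counterexample: 3 != 5 and 5 != 3, but 3 = 3 (both equal 3). Transitivity holds for relations like <, <=, =, but not for !=.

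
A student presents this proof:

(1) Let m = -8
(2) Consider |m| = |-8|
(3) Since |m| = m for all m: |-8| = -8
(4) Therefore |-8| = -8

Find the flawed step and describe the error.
Step 3: Since |m| = m for all m: |-8| = -8

Step 3 incorrectly states that |m| = m for all m. The correct definition is |m| = m when m >= 0, and |m| = -m when m < 0. Since -8 < 0, we have |-8| = -(-8) = 8, not -8.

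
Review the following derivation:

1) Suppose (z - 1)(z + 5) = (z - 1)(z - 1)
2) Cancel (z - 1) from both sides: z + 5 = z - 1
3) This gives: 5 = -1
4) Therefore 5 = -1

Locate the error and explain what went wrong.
Step 2: Cancel (z - 1) from both sides: z + 5 = z - 1

Step 2 cancels (z - 1) from both sides. This is only valid if (z - 1) ≠ 0, i.e., z ≠ 1. When z = 1, both sides equal zero regardless of the other factors. The correct approach requires considering z = 1 as a separate case.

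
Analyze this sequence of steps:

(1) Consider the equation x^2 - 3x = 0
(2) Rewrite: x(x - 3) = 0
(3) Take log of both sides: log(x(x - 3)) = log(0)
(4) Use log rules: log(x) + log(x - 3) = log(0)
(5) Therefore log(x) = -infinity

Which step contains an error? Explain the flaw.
Step 3: Take log of both sides: log(x(x - 3)) = log(0)

Step 3 takes the logarithm of both sides, resulting in log(0) on the right side. The logarithm is only defined for positive numbers; log(0) is undefined (approaches negative infinity). This operation is invalid.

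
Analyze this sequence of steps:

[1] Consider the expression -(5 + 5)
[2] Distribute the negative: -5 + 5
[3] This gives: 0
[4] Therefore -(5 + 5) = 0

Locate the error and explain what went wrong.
Step 2: Distribute the negative: -5 + 5

Step 2 incorrectly distributes the negative sign. The correct distribution is -(5 + 5) = -5 - 5 = -10. The negative must be applied to both terms, not just the first. The error treats -(5 + 5) as -5 + 5, which equals 0 instead of -10.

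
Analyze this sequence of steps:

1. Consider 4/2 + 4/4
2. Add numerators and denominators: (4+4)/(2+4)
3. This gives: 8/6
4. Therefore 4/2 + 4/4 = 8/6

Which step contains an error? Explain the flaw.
Step 2: Add numerators and denominators: (4+4)/(2+4)

Step 2 incorrectly adds fractions by separately adding numerators and denominators. This is wrong. The correct method requires a common denominator: 4/2 + 4/4 = (4×4 + 4×2)/(2×4) = 24/8 = 3. The method used gives 8/6, which is different.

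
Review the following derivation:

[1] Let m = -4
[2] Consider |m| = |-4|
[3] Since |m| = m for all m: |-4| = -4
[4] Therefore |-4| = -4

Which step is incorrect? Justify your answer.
Step 3: Since |m| = m for all m: |-4| = -4

Step 3 incorrectly states that |m| = m for all m. The correct definition is |m| = m when m >= 0, and |m| = -m when m < 0. Since -4 < 0, we have |-4| = -(-4) = 4, not -4.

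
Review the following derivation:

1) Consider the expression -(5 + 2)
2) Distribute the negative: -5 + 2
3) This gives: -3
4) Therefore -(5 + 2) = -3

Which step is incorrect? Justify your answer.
Step 2: Distribute the negative: -5 + 2

Step 2 incorrectly distributes the negative sign. The correct distribution is -(5 + 2) = -5 - 2 = -7. The negative must be applied to both terms, not just the first. The error treats -(5 + 2) as -5 + 2, which equals -3 instead of -7.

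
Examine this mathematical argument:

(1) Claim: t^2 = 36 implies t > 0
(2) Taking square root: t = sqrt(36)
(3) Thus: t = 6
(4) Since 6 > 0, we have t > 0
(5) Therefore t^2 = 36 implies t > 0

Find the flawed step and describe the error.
Step 2: Taking square root: t = sqrt(36)

Step 2 takes the square root and assumes the positive root only. The equation t^2 = 36 actually has two solutions: t = 6 and t = -6. The proof silently assumes t > 0 without justification, then uses this assumption to conclude t > 0, which is circular. The counterexample t = -6 shows the claim is false.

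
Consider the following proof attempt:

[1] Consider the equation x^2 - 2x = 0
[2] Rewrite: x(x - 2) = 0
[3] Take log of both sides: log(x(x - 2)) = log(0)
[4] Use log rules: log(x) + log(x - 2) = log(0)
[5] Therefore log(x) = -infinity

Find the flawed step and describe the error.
Step 3: Take log of both sides: log(x(x - 2)) = log(0)

Step 3 takes the logarithm of both sides, resulting in log(0) on the right side. The logarithm is only defined for positive numbers; log(0) is undefined (approaches negative infinity). This operation is invalid.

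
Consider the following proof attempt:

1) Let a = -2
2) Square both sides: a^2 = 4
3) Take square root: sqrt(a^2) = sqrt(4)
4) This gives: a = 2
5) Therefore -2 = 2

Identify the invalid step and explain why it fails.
Step 4: This gives: a = 2

Step 4 incorrectly states that sqrt(a^2) = a. The correct identity is sqrt(a^2) = |a|. Since a = -2 < 0, we have sqrt(a^2) = |-2| = 2, not a = -2.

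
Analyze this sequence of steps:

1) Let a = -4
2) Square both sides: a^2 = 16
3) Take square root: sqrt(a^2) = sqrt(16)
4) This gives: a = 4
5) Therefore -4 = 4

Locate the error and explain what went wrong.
Step 4: This gives: a = 4

Step 4 incorrectly states that sqrt(a^2) = a. The correct identity is sqrt(a^2) = |a|. Since a = -4 < 0, we have sqrt(a^2) = |-4| = 4, not a = -4.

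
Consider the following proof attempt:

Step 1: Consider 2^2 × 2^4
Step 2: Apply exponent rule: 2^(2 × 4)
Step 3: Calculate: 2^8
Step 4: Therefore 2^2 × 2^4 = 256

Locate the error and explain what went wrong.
Step 2: Apply exponent rule: 2^(2 × 4)

Step 2 incorrectly states that a^b × a^c = a^(b×c). The correct rule is a^b × a^c = a^(b+c). The actual value is 2^2 × 2^4 = 2^6 = 64, not 2^8 = 256.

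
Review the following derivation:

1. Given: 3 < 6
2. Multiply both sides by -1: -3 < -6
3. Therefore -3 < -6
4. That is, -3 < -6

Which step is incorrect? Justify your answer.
Step 2: Multiply both sides by -1: -3 < -6

Step 2 multiplies both sides by -1 but fails to reverse the inequality sign. When multiplying (or dividing) an inequality by a negative number, the direction must be reversed. Since 3 < 6, we should get -3 > -6, i.e., -3 > -6.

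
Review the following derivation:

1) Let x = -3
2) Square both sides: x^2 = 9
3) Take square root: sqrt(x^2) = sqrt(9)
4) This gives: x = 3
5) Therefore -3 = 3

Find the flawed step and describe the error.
Step 4: This gives: x = 3

Step 4 incorrectly states that sqrt(x^2) = x. The correct identity is sqrt(x^2) = |x|. Since x = -3 < 0, we have sqrt(x^2) = |-3| = 3, not x = -3.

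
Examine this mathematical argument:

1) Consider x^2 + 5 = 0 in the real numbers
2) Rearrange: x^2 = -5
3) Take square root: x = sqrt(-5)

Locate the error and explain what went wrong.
Step 3: Take square root: x = sqrt(-5)

Step 3 takes the square root of -5, which is negative. In the real number system, the square root of a negative number is undefined. The equation x^2 + 5 = 0 has no real solutions. Square roots of negative numbers only exist in the complex numbers.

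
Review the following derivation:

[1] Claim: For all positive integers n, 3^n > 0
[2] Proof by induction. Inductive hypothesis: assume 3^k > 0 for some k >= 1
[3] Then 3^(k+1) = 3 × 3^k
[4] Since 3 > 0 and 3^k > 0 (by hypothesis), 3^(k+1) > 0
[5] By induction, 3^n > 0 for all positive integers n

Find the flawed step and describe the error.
Step 5: By induction, 3^n > 0 for all positive integers n

Step 5 concludes the proof by induction, but no base case was ever established. A valid induction proof requires: (1) a base case proving 3^1 > 0, and (2) an inductive step showing IF 3^k > 0 THEN 3^(k+1) > 0. Steps 2-4 correctly establish the inductive step, but without the base case the conclusion in step 5 does not follow.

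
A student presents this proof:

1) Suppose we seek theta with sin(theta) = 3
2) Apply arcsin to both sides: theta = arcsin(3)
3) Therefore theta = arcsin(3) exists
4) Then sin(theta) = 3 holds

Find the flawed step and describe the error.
Step 2: Apply arcsin to both sides: theta = arcsin(3)

Step 2 applies arcsin to 3. However, arcsin(x) is only defined for x in [-1, 1] because sin(theta) can only produce values in that range. Since |3| > 1, arcsin(3) is undefined. There is no angle whose sine equals 3.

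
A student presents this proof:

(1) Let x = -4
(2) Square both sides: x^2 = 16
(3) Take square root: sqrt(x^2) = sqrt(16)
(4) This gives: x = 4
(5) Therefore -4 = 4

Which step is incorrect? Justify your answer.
Step 4: This gives: x = 4

Step 4 incorrectly states that sqrt(x^2) = x. The correct identity is sqrt(x^2) = |x|. Since x = -4 < 0, we have sqrt(x^2) = |-4| = 4, not x = -4.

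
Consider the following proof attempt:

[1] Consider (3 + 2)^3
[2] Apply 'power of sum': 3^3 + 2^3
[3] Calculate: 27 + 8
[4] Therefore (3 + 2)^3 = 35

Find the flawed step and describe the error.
Step 2: Apply 'power of sum': 3^3 + 2^3

Step 2 incorrectly applies a non-existent rule '(a+b)^n = a^n + b^n'. This is false in general. The correct expansion uses the binomial theorem. The actual value is (3 + 2)^3 = 5^3 = 125, not 35.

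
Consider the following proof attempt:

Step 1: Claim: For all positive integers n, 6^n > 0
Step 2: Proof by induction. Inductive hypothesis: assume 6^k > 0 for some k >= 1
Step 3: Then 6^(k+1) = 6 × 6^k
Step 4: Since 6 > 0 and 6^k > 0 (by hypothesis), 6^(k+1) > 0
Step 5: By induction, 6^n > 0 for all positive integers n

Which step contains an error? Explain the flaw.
Step 5: By induction, 6^n > 0 for all positive integers n

Step 5 concludes the proof by induction, but no base case was ever established. A valid induction proof requires: (1) a base case proving 6^1 > 0, and (2) an inductive step showing IF 6^k > 0 THEN 6^(k+1) > 0. Steps 2-4 correctly establish the inductive step, but without the base case the conclusion in step 5 does not follow.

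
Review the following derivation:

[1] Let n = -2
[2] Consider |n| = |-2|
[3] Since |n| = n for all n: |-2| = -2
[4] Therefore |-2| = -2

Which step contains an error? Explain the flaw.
Step 3: Since |n| = n for all n: |-2| = -2

Step 3 incorrectly states that |n| = n for all n. The correct definition is |n| = n when n >= 0, and |n| = -n when n < 0. Since -2 < 0, we have |-2| = -(-2) = 2, not -2.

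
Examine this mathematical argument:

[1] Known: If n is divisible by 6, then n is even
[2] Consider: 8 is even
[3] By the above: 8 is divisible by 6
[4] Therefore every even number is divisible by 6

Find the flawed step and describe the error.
Step 3: By the above: 8 is divisible by 6

Step 3 commits the fallacy of affirming the consequent. The known fact 'divisible by 6 → even' does NOT imply 'even → divisible by 6'. That would be the converse, which is false. For example, 8 is even but 8 ÷ 6 = 1.33, which is not an integer.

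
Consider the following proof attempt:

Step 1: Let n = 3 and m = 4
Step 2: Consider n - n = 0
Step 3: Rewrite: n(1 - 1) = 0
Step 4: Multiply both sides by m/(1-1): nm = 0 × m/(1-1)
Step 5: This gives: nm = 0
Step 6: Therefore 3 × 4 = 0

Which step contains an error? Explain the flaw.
Step 4: Multiply both sides by m/(1-1): nm = 0 × m/(1-1)

Step 4 multiplies both sides by m/(1-1). However, 1-1 = 0, so this is multiplication by m/0, which is undefined. We cannot multiply by an undefined expression.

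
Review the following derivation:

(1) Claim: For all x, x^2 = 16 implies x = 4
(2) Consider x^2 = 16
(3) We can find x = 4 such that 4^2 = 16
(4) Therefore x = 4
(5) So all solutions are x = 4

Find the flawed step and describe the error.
Step 4: Therefore x = 4

Step 4 incorrectly concludes that x = 4 is the only solution. The proof shows that x = 4 is A solution (existence), but does not show it is the ONLY solution (uniqueness). In fact, x = -4 is also a solution since (-4)^2 = 16. Finding one solution doesn't prove there are no others.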